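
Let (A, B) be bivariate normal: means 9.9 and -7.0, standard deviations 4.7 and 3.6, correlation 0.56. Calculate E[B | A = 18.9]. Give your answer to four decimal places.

-3.1396

For a bivariate normal, E[B | A=x] = μ_B + ρ·(σ_B/σ_A)·(x − μ_A).
E[B | A=18.9] = -7.0 + (0.56)·(3.6/4.7)·(18.9 − (9.9)) = -7.0 + (0.428936)·(9) = -3.1396.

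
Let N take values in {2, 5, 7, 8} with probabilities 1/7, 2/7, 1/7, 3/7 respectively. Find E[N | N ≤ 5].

P(N ≤ 5) = 3/7.
Σ over the event: 2·1/7 + 5·2/7 = 12/7.
E[N | N ≤ 5] = (12/7) / (3/7) = 4.

4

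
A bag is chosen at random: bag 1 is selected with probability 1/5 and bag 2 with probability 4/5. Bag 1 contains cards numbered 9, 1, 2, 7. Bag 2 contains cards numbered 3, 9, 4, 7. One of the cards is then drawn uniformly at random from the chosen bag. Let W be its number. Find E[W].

E[W | bag 1] = (9+1+2+7)/4 = 19/4.
E[W | bag 2] = (3+9+4+7)/4 = 23/4.
By the law of total expectation,
E[W] = (1/5)·(19/4) + (4/5)·(23/4) = 111/20.

111/20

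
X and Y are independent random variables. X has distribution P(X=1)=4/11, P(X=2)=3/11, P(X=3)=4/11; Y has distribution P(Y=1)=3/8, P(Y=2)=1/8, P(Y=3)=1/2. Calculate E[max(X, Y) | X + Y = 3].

2

P(X + Y = 3) = 13/88.
Summing max(X,Y)·P(x,y) over outcomes with X + Y = 3 gives 13/44.
E[max(X, Y) | X + Y = 3] = (13/44) / (13/88) = 2.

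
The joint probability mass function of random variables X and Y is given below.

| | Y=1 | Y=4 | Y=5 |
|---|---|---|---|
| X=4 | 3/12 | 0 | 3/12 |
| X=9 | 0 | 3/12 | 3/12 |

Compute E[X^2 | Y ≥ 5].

P(Y ≥ 5) = 1/2.
Σ X^2·P over the event = 16·(3/12) + 81·(3/12) = 97/4.
E[X^2 | Y ≥ 5] = (97/4) / (1/2) = 97/2.

97/2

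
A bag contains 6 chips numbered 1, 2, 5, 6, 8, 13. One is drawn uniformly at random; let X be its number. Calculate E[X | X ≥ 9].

13

P(X ≥ 9) = 1/6.
Σ over the event: 13·1/6 = 13/6.
E[X | X ≥ 9] = (13/6) / (1/6) = 13.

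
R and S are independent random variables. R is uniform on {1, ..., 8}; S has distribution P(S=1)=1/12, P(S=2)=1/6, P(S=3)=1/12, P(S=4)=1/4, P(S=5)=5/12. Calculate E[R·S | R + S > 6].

1486/69

P(R + S > 6) = 23/32.
Summing RS·P(x,y) over outcomes with R + S > 6 gives 743/48.
E[R·S | R + S > 6] = (743/48) / (23/32) = 1486/69.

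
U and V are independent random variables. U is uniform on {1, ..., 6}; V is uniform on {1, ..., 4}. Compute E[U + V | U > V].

P(U > V) = 7/12.
Summing (U+V)·P(x,y) over outcomes with U > V gives 47/12.
E[U + V | U > V] = (47/12) / (7/12) = 47/7.

47/7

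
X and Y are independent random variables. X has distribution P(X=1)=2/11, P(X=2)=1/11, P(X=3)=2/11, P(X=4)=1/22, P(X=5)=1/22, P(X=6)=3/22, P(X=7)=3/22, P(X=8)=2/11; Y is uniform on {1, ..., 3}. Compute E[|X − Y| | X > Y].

91/23

P(X > Y) = 23/33.
Summing |X−Y|·P(x,y) over outcomes with X > Y gives 91/33.
E[|X − Y| | X > Y] = (91/33) / (23/33) = 91/23.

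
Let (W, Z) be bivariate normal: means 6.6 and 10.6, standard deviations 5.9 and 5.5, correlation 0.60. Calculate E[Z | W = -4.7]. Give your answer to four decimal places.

4.2797

The regression of Z on W has slope ρ·σ_Z/σ_W and passes through (μ_W, μ_Z).
E[Z | W=-4.7] = 10.6 + (0.60)·(5.5/5.9)·(-4.7 − (6.6)) = 10.6 + (0.55932)·(-11.3) = 4.2797.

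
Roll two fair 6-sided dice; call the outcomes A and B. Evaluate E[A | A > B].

P(A > B) = 5/12.
Summing A·P(x,y) over outcomes with A > B gives 35/18.
E[A | A > B] = (35/18) / (5/12) = 14/3.

14/3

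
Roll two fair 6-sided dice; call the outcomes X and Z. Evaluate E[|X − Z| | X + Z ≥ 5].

P(X + Z ≥ 5) = 5/6.
Summing |X−Z|·P(x,y) over outcomes with X + Z ≥ 5 gives 16/9.
E[|X − Z| | X + Z ≥ 5] = (16/9) / (5/6) = 32/15.

32/15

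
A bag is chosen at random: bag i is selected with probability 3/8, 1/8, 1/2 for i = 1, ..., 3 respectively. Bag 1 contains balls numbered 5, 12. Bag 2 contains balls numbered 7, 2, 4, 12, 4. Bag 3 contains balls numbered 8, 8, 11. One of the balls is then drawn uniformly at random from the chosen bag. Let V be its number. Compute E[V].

673/80

E[V | bag 1] = (5+12)/2 = 17/2.
E[V | bag 2] = (7+2+4+12+4)/5 = 29/5.
E[V | bag 3] = (8+8+11)/3 = 9.
By the law of total expectation,
E[V] = (3/8)·(17/2) + (1/8)·(29/5) + (1/2)·(9) = 673/80.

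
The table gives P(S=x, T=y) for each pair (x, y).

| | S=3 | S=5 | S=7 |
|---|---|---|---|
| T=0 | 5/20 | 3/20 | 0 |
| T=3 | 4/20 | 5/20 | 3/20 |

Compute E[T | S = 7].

P(S = 7) = 3/20.
Summing T·P(S=x,T=y) over the conditioning event gives 9/20.
E[T | S = 7] = (9/20) / (3/20) = 3.

3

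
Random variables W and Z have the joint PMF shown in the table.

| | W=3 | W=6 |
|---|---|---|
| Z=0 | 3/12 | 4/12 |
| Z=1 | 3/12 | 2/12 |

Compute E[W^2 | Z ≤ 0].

171/7

P(Z ≤ 0) = 7/12.
Summing W^2·P(W=x,Z=y) over the conditioning event gives 57/4.
E[W^2 | Z ≤ 0] = (57/4) / (7/12) = 171/7.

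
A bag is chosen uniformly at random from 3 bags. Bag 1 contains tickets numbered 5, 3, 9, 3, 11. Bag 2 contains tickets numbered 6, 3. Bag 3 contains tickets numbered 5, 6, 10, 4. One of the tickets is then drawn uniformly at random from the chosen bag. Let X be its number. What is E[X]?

113/20

E[X | bag 1] = (5+3+9+3+11)/5 = 31/5.
E[X | bag 2] = (6+3)/2 = 9/2.
E[X | bag 3] = (5+6+10+4)/4 = 25/4.
E[X] = (1/3)·(31/5) + (1/3)·(9/2) + (1/3)·(25/4) = 113/20.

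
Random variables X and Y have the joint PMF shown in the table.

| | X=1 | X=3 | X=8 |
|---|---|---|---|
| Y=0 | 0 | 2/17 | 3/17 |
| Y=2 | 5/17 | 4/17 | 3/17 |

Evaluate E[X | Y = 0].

P(Y = 0) = 5/17.
Σ X·P over the event = 3·(2/17) + 8·(3/17) = 30/17.
E[X | Y = 0] = (30/17) / (5/17) = 6.

6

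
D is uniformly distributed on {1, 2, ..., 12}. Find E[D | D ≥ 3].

15/2

Given D ≥ 3, D is equally likely to be any of {3, 4, 5, 6, 7, 8, 9, 10, 11, 12}.
E[D | D ≥ 3] = (3 + 4 + 5 + 6 + 7 + 8 + 9 + 10 + 11 + 12) / 10 = 15/2.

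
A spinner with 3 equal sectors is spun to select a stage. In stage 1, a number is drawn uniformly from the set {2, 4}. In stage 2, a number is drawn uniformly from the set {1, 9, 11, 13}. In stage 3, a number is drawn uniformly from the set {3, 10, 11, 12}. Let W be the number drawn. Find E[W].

E[W | stage 1] = (2+4)/2 = 3.
E[W | stage 2] = (1+9+11+13)/4 = 17/2.
E[W | stage 3] = (3+10+11+12)/4 = 9.
By the law of total expectation,
E[W] = (1/3)·(3) + (1/3)·(17/2) + (1/3)·(9) = 41/6.

41/6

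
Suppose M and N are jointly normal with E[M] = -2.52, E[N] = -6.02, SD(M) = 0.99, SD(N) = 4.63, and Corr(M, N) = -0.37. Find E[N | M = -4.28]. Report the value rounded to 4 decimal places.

For a bivariate normal, E[N | M=x] = μ_N + ρ·(σ_N/σ_M)·(x − μ_M).
E[N | M=-4.28] = -6.02 + (-0.37)·(4.63/0.99)·(-4.28 − (-2.52)) = -6.02 + (-1.7304)·(-1.76) = -2.9745.

-2.9745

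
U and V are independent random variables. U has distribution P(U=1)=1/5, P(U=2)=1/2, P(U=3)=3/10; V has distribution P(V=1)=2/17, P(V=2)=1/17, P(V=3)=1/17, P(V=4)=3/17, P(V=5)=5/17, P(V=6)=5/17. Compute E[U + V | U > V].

69/19

P(U > V) = 19/170.
Summing (U+V)·P(x,y) over outcomes with U > V gives 69/170.
E[U + V | U > V] = (69/170) / (19/170) = 69/19.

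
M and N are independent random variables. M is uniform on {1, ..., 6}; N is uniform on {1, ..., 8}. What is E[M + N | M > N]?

P(M > N) = 5/16.
Summing (M+N)·P(x,y) over outcomes with M > N gives 35/16.
E[M + N | M > N] = (35/16) / (5/16) = 7.

7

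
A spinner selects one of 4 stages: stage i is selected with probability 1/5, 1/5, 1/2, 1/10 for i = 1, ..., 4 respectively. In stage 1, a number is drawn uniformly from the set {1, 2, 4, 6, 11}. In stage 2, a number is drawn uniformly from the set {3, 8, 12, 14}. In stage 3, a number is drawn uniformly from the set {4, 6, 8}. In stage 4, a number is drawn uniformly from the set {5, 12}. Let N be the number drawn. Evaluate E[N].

E[N | stage 1] = (1+2+4+6+11)/5 = 24/5.
E[N | stage 2] = (3+8+12+14)/4 = 37/4.
E[N | stage 3] = (4+6+8)/3 = 6.
E[N | stage 4] = (5+12)/2 = 17/2.
By the law of total expectation,
E[N] = (1/5)·(24/5) + (1/5)·(37/4) + (1/2)·(6) + (1/10)·(17/2) = 333/50.

333/50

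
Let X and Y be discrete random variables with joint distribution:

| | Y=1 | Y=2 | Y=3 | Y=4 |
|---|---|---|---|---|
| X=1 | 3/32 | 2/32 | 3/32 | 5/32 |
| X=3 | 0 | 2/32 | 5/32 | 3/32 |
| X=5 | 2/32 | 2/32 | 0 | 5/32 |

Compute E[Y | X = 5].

26/9

P(X = 5) = 9/32.
Summing Y·P(X=x,Y=y) over the conditioning event gives 13/16.
E[Y | X = 5] = (13/16) / (9/32) = 26/9.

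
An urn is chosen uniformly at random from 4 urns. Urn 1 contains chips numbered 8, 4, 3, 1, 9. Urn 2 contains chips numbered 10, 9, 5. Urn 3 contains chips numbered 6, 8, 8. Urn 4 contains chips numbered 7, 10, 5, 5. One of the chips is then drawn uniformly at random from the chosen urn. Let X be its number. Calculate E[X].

325/48

E[X | urn 1] = (8+4+3+1+9)/5 = 5.
E[X | urn 2] = (10+9+5)/3 = 8.
E[X | urn 3] = (6+8+8)/3 = 22/3.
E[X | urn 4] = (7+10+5+5)/4 = 27/4.
By the law of total expectation,
E[X] = (1/4)·(5) + (1/4)·(8) + (1/4)·(22/3) + (1/4)·(27/4) = 325/48.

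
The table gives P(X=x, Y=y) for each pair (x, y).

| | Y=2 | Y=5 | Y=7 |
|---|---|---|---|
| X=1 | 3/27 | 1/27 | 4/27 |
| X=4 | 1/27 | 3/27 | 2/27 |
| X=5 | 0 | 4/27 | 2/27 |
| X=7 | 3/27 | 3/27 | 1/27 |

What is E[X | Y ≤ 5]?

41/9

P(Y ≤ 5) = 2/3.
Σ X·P over the event = 1·(3/27) + 1·(1/27) + 4·(1/27) + 4·(3/27) + 5·(4/27) + 7·(3/27) + 7·(3/27) = 82/27.
E[X | Y ≤ 5] = (82/27) / (2/3) = 41/9.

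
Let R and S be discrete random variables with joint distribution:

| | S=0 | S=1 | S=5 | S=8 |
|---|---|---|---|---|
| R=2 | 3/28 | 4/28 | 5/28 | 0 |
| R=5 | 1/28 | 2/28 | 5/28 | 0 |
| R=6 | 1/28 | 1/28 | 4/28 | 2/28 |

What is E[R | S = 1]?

P(S = 1) = 1/4.
Σ R·P over the event = 2·(4/28) + 5·(2/28) + 6·(1/28) = 6/7.
E[R | S = 1] = (6/7) / (1/4) = 24/7.

24/7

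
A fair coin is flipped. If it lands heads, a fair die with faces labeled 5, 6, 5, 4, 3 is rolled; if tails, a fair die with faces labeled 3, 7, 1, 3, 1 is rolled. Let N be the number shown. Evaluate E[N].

E[N | heads] = (5+6+5+4+3)/5 = 23/5.
E[N | tails] = (3+7+1+3+1)/5 = 3.
E[N] = (1/2)·(23/5) + (1/2)·(3) = 19/5.

19/5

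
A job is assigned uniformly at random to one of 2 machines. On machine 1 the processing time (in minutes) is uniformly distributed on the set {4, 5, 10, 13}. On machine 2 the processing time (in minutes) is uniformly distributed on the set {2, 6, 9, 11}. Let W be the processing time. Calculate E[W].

E[W | machine 1] = (4+5+10+13)/4 = 8.
E[W | machine 2] = (2+6+9+11)/4 = 7.
E[W] = (1/2)·(8) + (1/2)·(7) = 15/2.

15/2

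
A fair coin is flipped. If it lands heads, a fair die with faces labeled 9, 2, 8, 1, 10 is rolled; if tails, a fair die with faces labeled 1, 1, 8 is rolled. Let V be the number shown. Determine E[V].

E[V | heads] = (9+2+8+1+10)/5 = 6.
E[V | tails] = (1+1+8)/3 = 10/3.
By the law of total expectation,
E[V] = (1/2)·(6) + (1/2)·(10/3) = 14/3.

14/3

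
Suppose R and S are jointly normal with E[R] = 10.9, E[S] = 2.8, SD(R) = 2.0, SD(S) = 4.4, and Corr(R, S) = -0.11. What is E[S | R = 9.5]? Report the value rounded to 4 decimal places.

3.1388

For a bivariate normal, E[S | R=x] = μ_S + ρ·(σ_S/σ_R)·(x − μ_R).
E[S | R=9.5] = 2.8 + (-0.11)·(4.4/2.0)·(9.5 − (10.9)) = 2.8 + (-0.242)·(-1.4) = 3.1388.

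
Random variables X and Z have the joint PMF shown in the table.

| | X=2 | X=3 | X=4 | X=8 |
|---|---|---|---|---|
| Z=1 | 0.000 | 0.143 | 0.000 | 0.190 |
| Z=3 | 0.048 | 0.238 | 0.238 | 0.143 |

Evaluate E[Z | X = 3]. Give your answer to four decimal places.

2.2493

P(X = 3) = 0.381.
Σ Z·P over the event = 1·(0.143) + 3·(0.238) = 0.857.
E[Z | X = 3] = (0.857) / (0.381) = 2.2493.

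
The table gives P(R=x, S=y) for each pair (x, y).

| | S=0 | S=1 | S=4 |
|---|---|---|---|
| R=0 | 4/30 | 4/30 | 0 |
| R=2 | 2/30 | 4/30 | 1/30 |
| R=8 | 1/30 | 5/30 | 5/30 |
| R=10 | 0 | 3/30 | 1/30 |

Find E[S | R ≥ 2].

20/11

P(R ≥ 2) = 11/15.
Σ S·P over the event = 0·(2/30) + 1·(4/30) + 4·(1/30) + 0·(1/30) + 1·(5/30) + 4·(5/30) + 1·(3/30) + 4·(1/30) = 4/3.
E[S | R ≥ 2] = (4/3) / (11/15) = 20/11.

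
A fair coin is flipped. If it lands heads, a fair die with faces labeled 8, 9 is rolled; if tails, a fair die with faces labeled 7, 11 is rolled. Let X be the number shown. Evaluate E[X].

E[X | heads] = (8+9)/2 = 17/2.
E[X | tails] = (7+11)/2 = 9.
E[X] = (1/2)·(17/2) + (1/2)·(9) = 35/4.

35/4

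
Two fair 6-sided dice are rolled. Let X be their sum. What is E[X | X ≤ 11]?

48/7

P(X ≤ 11) = 35/36.
E[X | X ≤ 11] = (20/3) / (35/36) = 48/7.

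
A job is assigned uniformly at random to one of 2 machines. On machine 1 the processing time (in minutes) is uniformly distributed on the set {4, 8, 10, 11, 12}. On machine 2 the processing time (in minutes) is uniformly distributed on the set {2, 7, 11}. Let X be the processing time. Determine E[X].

E[X | machine 1] = (4+8+10+11+12)/5 = 9.
E[X | machine 2] = (2+7+11)/3 = 20/3.
By the law of total expectation,
E[X] = (1/2)·(9) + (1/2)·(20/3) = 47/6.

47/6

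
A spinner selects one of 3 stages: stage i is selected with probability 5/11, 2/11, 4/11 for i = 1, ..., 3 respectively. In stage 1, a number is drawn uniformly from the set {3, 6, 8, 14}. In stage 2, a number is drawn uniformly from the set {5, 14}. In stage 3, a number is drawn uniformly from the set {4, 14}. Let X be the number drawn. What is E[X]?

375/44

E[X | stage 1] = (3+6+8+14)/4 = 31/4.
E[X | stage 2] = (5+14)/2 = 19/2.
E[X | stage 3] = (4+14)/2 = 9.
E[X] = (5/11)·(31/4) + (2/11)·(19/2) + (4/11)·(9) = 375/44.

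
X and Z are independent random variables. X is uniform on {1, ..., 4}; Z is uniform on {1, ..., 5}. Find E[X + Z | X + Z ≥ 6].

7

Outcomes with X + Z ≥ 6: (1,5), (2,4), (2,5), (3,3), (3,4), (3,5), (4,2), (4,3), (4,4), (4,5), each with probability 1/20.
E[X + Z | X + Z ≥ 6] = (6 + 6 + 7 + 6 + 7 + 8 + 6 + 7 + 8 + 9) / 10 = 7.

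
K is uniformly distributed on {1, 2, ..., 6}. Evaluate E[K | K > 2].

Given K > 2, K is equally likely to be any of {3, 4, 5, 6}.
E[K | K > 2] = (3 + 4 + 5 + 6) / 4 = 9/2.

9/2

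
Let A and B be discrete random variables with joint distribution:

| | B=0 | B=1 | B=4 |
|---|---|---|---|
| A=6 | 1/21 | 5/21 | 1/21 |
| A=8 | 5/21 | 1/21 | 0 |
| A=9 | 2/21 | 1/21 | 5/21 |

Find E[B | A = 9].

P(A = 9) = 8/21.
Σ B·P over the event = 0·(2/21) + 1·(1/21) + 4·(5/21) = 1.
E[B | A = 9] = (1) / (8/21) = 21/8.

21/8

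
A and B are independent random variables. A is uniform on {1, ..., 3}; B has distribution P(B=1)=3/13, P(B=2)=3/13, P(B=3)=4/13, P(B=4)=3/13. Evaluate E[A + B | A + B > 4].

P(A + B > 4) = 20/39.
Summing (A+B)·P(x,y) over outcomes with A + B > 4 gives 113/39.
E[A + B | A + B > 4] = (113/39) / (20/39) = 113/20.

113/20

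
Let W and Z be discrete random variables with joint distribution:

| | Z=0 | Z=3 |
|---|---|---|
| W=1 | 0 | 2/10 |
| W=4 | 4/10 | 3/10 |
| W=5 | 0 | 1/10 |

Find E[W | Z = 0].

P(Z = 0) = 2/5.
Σ W·P over the event = 4·(4/10) = 8/5.
E[W | Z = 0] = (8/5) / (2/5) = 4.

4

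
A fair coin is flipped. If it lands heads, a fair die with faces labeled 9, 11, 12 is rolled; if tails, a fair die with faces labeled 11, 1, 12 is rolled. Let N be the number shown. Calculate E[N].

E[N | heads] = (9+11+12)/3 = 32/3.
E[N | tails] = (11+1+12)/3 = 8.
E[N] = (1/2)·(32/3) + (1/2)·(8) = 28/3.

28/3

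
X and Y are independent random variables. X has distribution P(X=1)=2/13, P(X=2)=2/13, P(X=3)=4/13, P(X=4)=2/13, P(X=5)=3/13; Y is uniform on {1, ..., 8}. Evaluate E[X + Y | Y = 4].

93/13

P(Y = 4) = 1/8.
Summing (X+Y)·P(x,y) over outcomes with Y = 4 gives 93/104.
E[X + Y | Y = 4] = (93/104) / (1/8) = 93/13.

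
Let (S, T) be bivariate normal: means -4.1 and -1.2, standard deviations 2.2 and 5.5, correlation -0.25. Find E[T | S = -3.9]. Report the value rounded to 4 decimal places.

For a bivariate normal, E[T | S=x] = μ_T + ρ·(σ_T/σ_S)·(x − μ_S).
E[T | S=-3.9] = -1.2 + (-0.25)·(5.5/2.2)·(-3.9 − (-4.1)) = -1.2 + (-0.625)·(0.2) = -1.3250.

-1.3250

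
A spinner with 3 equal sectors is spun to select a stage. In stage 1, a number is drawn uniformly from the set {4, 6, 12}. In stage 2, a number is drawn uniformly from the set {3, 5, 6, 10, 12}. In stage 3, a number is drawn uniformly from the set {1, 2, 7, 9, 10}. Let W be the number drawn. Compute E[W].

E[W | stage 1] = (4+6+12)/3 = 22/3.
E[W | stage 2] = (3+5+6+10+12)/5 = 36/5.
E[W | stage 3] = (1+2+7+9+10)/5 = 29/5.
E[W] = (1/3)·(22/3) + (1/3)·(36/5) + (1/3)·(29/5) = 61/9.

61/9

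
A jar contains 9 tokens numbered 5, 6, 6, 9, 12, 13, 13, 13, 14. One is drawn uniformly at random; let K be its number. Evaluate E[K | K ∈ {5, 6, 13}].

P(K ∈ {5, 6, 13}) = 2/3.
Σ over the event: 5·1/9 + 6·2/9 + 13·1/3 = 56/9.
E[K | K ∈ {5, 6, 13}] = (56/9) / (2/3) = 28/3.

28/3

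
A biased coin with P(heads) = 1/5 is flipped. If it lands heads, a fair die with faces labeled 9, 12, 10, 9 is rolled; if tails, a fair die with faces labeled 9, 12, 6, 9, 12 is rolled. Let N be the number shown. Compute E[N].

242/25

E[N | heads] = (9+12+10+9)/4 = 10.
E[N | tails] = (9+12+6+9+12)/5 = 48/5.
By the law of total expectation,
E[N] = (1/5)·(10) + (4/5)·(48/5) = 242/25.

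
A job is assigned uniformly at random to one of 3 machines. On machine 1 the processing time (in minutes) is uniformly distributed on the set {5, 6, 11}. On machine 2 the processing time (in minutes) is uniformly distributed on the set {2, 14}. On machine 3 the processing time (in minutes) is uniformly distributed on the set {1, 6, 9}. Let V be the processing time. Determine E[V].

62/9

E[V | machine 1] = (5+6+11)/3 = 22/3.
E[V | machine 2] = (2+14)/2 = 8.
E[V | machine 3] = (1+6+9)/3 = 16/3.
E[V] = (1/3)·(22/3) + (1/3)·(8) + (1/3)·(16/3) = 62/9.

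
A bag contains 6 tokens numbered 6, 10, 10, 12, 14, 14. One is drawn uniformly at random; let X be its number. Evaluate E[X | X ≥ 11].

P(X ≥ 11) = 1/2.
Σ over the event: 12·1/6 + 14·1/3 = 20/3.
E[X | X ≥ 11] = (20/3) / (1/2) = 40/3.

40/3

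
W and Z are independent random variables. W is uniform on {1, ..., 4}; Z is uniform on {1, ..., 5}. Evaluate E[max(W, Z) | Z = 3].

13/4

Outcomes with Z = 3: (1,3), (2,3), (3,3), (4,3), each with probability 1/20.
E[max(W, Z) | Z = 3] = (3 + 3 + 3 + 4) / 4 = 13/4.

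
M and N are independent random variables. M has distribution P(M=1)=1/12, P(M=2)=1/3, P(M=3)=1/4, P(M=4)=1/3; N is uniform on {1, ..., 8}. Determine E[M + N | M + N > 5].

P(M + N > 5) = 35/48.
Summing (M+N)·P(x,y) over outcomes with M + N > 5 gives 595/96.
E[M + N | M + N > 5] = (595/96) / (35/48) = 17/2.

17/2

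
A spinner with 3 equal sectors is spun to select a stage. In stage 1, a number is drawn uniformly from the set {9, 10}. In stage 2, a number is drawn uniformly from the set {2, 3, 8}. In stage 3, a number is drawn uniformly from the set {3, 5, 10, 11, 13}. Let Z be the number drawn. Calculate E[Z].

E[Z | stage 1] = (9+10)/2 = 19/2.
E[Z | stage 2] = (2+3+8)/3 = 13/3.
E[Z | stage 3] = (3+5+10+11+13)/5 = 42/5.
E[Z] = (1/3)·(19/2) + (1/3)·(13/3) + (1/3)·(42/5) = 667/90.

667/90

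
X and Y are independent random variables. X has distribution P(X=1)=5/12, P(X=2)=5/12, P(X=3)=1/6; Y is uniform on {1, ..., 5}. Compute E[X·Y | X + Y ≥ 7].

104/9

P(X + Y ≥ 7) = 3/20.
Summing XY·P(x,y) over outcomes with X + Y ≥ 7 gives 26/15.
E[X·Y | X + Y ≥ 7] = (26/15) / (3/20) = 104/9.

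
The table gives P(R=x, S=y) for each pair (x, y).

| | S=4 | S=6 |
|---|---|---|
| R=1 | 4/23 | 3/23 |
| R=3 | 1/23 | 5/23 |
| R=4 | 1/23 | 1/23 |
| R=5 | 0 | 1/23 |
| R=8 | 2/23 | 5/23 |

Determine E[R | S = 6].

P(S = 6) = 15/23.
Σ R·P over the event = 1·(3/23) + 3·(5/23) + 4·(1/23) + 5·(1/23) + 8·(5/23) = 67/23.
E[R | S = 6] = (67/23) / (15/23) = 67/15.

67/15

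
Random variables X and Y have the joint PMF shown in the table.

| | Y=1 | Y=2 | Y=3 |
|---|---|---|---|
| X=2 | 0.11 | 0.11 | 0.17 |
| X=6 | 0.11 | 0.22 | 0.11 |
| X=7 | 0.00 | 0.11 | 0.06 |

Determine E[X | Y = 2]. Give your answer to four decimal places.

5.2500

P(Y = 2) = 0.44.
Σ X·P over the event = 2·(0.11) + 6·(0.22) + 7·(0.11) = 2.31.
E[X | Y = 2] = (2.31) / (0.44) = 5.2500.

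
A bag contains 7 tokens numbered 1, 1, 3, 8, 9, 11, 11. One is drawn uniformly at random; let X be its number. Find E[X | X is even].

8

P(X is even) = 1/7.
Σ over the event: 8·1/7 = 8/7.
E[X | X is even] = (8/7) / (1/7) = 8.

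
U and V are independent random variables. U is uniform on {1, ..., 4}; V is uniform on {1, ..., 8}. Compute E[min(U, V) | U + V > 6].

P(U + V > 6) = 9/16.
Summing min(U,V)·P(x,y) over outcomes with U + V > 6 gives 49/32.
E[min(U, V) | U + V > 6] = (49/32) / (9/16) = 49/18.

49/18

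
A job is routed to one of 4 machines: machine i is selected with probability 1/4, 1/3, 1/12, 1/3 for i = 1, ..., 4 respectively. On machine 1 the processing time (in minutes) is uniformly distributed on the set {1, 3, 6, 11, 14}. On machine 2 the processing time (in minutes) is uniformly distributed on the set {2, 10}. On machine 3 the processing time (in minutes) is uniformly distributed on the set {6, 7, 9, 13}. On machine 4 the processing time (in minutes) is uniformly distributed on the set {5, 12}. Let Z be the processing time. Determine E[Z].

E[Z | machine 1] = (1+3+6+11+14)/5 = 7.
E[Z | machine 2] = (2+10)/2 = 6.
E[Z | machine 3] = (6+7+9+13)/4 = 35/4.
E[Z | machine 4] = (5+12)/2 = 17/2.
E[Z] = (1/4)·(7) + (1/3)·(6) + (1/12)·(35/4) + (1/3)·(17/2) = 117/16.

117/16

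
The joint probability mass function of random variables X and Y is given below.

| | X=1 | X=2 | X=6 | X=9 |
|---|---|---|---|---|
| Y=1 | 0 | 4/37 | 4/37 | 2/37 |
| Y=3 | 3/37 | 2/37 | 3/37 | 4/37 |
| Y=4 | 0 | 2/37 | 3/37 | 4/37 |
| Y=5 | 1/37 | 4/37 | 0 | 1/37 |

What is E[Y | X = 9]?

35/11

P(X = 9) = 11/37.
Σ Y·P over the event = 1·(2/37) + 3·(4/37) + 4·(4/37) + 5·(1/37) = 35/37.
E[Y | X = 9] = (35/37) / (11/37) = 35/11.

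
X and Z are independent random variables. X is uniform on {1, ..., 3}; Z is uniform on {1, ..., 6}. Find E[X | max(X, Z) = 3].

Outcomes with max(X, Z) = 3: (1,3), (2,3), (3,1), (3,2), (3,3), each with probability 1/18.
E[X | max(X, Z) = 3] = (1 + 2 + 3 + 3 + 3) / 5 = 12/5.

12/5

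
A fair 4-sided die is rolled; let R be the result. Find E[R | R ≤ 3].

2

Given R ≤ 3, R is equally likely to be any of {1, 2, 3}.
E[R | R ≤ 3] = (1 + 2 + 3) / 3 = 2.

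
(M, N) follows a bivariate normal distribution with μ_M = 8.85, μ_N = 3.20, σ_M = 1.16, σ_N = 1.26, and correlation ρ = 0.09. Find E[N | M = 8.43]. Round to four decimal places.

E[N | M=x] = μ_N + ρ(σ_N/σ_M)(x − μ_M) for jointly normal variables.
E[N | M=8.43] = 3.20 + (0.09)·(1.26/1.16)·(8.43 − (8.85)) = 3.20 + (0.097759)·(-0.42) = 3.1589.

3.1589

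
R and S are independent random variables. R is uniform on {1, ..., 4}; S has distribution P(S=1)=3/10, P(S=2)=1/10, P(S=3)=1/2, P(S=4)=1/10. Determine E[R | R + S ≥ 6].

P(R + S ≥ 6) = 7/20.
Summing R·P(x,y) over outcomes with R + S ≥ 6 gives 6/5.
E[R | R + S ≥ 6] = (6/5) / (7/20) = 24/7.

24/7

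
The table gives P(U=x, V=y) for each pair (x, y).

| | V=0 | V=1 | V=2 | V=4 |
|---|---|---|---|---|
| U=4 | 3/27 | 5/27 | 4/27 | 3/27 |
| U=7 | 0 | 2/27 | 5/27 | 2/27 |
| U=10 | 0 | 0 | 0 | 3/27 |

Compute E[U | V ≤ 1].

23/5

P(V ≤ 1) = 10/27.
Σ U·P over the event = 4·(3/27) + 4·(5/27) + 7·(2/27) = 46/27.
E[U | V ≤ 1] = (46/27) / (10/27) = 23/5.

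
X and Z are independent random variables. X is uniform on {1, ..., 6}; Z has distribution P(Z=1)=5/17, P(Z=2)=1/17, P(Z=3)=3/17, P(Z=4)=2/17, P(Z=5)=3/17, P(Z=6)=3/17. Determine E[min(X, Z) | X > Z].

P(X > Z) = 15/34.
Summing min(X,Z)·P(x,y) over outcomes with X > Z gives 91/102.
E[min(X, Z) | X > Z] = (91/102) / (15/34) = 91/45.

91/45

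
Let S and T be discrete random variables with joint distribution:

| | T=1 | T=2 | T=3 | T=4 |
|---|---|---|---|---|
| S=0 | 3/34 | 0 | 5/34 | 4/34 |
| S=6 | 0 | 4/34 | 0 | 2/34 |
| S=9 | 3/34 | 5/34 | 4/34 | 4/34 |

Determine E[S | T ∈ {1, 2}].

32/5

P(T ∈ {1, 2}) = 15/34.
Σ S·P over the event = 0·(3/34) + 6·(4/34) + 9·(3/34) + 9·(5/34) = 48/17.
E[S | T ∈ {1, 2}] = (48/17) / (15/34) = 32/5.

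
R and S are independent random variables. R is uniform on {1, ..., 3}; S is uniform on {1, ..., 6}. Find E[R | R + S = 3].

Outcomes with R + S = 3: (1,2), (2,1), each with probability 1/18.
E[R | R + S = 3] = (1 + 2) / 2 = 3/2.

3/2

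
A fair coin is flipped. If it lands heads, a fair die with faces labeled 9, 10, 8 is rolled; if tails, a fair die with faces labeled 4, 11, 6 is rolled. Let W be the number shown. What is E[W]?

E[W | heads] = (9+10+8)/3 = 9.
E[W | tails] = (4+11+6)/3 = 7.
By the law of total expectation,
E[W] = (1/2)·(9) + (1/2)·(7) = 8.

8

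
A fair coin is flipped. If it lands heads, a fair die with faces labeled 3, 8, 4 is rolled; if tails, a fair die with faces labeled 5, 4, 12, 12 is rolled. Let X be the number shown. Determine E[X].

E[X | heads] = (3+8+4)/3 = 5.
E[X | tails] = (5+4+12+12)/4 = 33/4.
E[X] = (1/2)·(5) + (1/2)·(33/4) = 53/8.

53/8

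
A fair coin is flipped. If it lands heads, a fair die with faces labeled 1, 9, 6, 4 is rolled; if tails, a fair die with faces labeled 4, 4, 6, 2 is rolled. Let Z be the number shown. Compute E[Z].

E[Z | heads] = (1+9+6+4)/4 = 5.
E[Z | tails] = (4+4+6+2)/4 = 4.
E[Z] = (1/2)·(5) + (1/2)·(4) = 9/2.

9/2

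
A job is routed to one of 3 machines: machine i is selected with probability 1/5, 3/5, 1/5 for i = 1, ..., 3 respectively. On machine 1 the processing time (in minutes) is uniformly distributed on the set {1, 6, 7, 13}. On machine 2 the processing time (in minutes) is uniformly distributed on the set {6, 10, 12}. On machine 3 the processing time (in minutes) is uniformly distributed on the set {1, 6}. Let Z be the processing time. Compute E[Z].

E[Z | machine 1] = (1+6+7+13)/4 = 27/4.
E[Z | machine 2] = (6+10+12)/3 = 28/3.
E[Z | machine 3] = (1+6)/2 = 7/2.
By the law of total expectation,
E[Z] = (1/5)·(27/4) + (3/5)·(28/3) + (1/5)·(7/2) = 153/20.

153/20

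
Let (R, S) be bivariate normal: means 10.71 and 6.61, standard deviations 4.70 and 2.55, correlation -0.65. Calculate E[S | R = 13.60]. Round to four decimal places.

5.5908

E[S | R=x] = μ_S + ρ(σ_S/σ_R)(x − μ_R) for jointly normal variables.
E[S | R=13.60] = 6.61 + (-0.65)·(2.55/4.70)·(13.60 − (10.71)) = 6.61 + (-0.35266)·(2.89) = 5.5908.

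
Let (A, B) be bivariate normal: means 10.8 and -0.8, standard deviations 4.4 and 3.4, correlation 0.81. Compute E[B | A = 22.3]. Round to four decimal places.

The regression of B on A has slope ρ·σ_B/σ_A and passes through (μ_A, μ_B).
E[B | A=22.3] = -0.8 + (0.81)·(3.4/4.4)·(22.3 − (10.8)) = -0.8 + (0.62591)·(11.5) = 6.3980.

6.3980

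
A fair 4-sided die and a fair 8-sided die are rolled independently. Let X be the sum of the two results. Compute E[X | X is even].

P(X is even) = 1/2.
Σ over the event: 2·1/32 + 4·3/32 + 6·1/8 + 8·1/8 + 10·3/32 + 12·1/32 = 7/2.
E[X | X is even] = (7/2) / (1/2) = 7.

7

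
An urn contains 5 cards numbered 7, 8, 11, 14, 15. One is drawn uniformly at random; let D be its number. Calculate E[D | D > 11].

29/2

P(D > 11) = 2/5.
Σ over the event: 14·1/5 + 15·1/5 = 29/5.
E[D | D > 11] = (29/5) / (2/5) = 29/2.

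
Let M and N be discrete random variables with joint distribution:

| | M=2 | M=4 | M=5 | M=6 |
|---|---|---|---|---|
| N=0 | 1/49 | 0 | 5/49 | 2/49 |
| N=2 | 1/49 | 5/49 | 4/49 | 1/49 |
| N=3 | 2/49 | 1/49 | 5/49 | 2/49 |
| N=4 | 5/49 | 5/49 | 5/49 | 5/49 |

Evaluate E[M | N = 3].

9/2

P(N = 3) = 10/49.
Σ M·P over the event = 2·(2/49) + 4·(1/49) + 5·(5/49) + 6·(2/49) = 45/49.
E[M | N = 3] = (45/49) / (10/49) = 9/2.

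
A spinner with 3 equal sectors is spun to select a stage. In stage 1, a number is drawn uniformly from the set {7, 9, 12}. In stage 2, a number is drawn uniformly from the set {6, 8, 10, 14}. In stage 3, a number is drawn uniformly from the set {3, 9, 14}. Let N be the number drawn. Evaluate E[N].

E[N | stage 1] = (7+9+12)/3 = 28/3.
E[N | stage 2] = (6+8+10+14)/4 = 19/2.
E[N | stage 3] = (3+9+14)/3 = 26/3.
By the law of total expectation,
E[N] = (1/3)·(28/3) + (1/3)·(19/2) + (1/3)·(26/3) = 55/6.

55/6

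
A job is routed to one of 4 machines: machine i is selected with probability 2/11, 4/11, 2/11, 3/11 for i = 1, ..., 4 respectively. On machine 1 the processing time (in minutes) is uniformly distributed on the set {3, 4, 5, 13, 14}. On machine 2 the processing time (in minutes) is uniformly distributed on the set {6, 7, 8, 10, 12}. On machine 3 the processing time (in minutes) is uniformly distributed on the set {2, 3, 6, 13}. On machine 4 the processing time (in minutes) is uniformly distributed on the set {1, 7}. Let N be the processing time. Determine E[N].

E[N | machine 1] = (3+4+5+13+14)/5 = 39/5.
E[N | machine 2] = (6+7+8+10+12)/5 = 43/5.
E[N | machine 3] = (2+3+6+13)/4 = 6.
E[N | machine 4] = (1+7)/2 = 4.
E[N] = (2/11)·(39/5) + (4/11)·(43/5) + (2/11)·(6) + (3/11)·(4) = 74/11.

74/11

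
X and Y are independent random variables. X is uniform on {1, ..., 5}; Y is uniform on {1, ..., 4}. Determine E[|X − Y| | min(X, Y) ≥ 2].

P(min(X, Y) ≥ 2) = 3/5.
Summing |X−Y|·P(x,y) over outcomes with min(X, Y) ≥ 2 gives 7/10.
E[|X − Y| | min(X, Y) ≥ 2] = (7/10) / (3/5) = 7/6.

7/6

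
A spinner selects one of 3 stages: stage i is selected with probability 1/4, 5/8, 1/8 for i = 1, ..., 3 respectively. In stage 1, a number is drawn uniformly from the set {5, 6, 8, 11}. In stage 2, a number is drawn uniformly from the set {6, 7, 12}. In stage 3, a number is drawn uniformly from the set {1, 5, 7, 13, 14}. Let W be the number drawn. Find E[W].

97/12

E[W | stage 1] = (5+6+8+11)/4 = 15/2.
E[W | stage 2] = (6+7+12)/3 = 25/3.
E[W | stage 3] = (1+5+7+13+14)/5 = 8.
E[W] = (1/4)·(15/2) + (5/8)·(25/3) + (1/8)·(8) = 97/12.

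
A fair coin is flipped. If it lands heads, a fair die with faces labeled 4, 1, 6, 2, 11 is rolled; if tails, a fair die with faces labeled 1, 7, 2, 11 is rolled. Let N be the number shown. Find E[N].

201/40

E[N | heads] = (4+1+6+2+11)/5 = 24/5.
E[N | tails] = (1+7+2+11)/4 = 21/4.
E[N] = (1/2)·(24/5) + (1/2)·(21/4) = 201/40.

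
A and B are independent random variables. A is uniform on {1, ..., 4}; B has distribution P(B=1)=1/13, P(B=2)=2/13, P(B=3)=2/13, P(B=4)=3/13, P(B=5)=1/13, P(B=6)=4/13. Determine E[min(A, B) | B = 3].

9/4

P(B = 3) = 2/13.
Summing min(A,B)·P(x,y) over outcomes with B = 3 gives 9/26.
E[min(A, B) | B = 3] = (9/26) / (2/13) = 9/4.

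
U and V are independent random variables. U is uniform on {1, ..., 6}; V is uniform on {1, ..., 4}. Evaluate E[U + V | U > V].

P(U > V) = 7/12.
Summing (U+V)·P(x,y) over outcomes with U > V gives 47/12.
E[U + V | U > V] = (47/12) / (7/12) = 47/7.

47/7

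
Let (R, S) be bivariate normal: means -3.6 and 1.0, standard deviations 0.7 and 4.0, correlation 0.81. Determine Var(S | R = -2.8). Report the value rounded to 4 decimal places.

5.5024

The conditional variance in a bivariate normal is σ_S²(1 − ρ²), independent of x.
Var(S | R=-2.8) = (4.0)²·(1 − (0.81)²) = 16·0.3439 = 5.5024.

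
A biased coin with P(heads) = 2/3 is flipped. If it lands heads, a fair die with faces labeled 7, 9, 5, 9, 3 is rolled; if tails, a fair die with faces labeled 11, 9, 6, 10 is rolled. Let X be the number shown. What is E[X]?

37/5

E[X | heads] = (7+9+5+9+3)/5 = 33/5.
E[X | tails] = (11+9+6+10)/4 = 9.
E[X] = (2/3)·(33/5) + (1/3)·(9) = 37/5.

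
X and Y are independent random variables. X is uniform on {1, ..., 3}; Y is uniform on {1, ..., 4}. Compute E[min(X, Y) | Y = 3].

2

Outcomes with Y = 3: (1,3), (2,3), (3,3), each with probability 1/12.
E[min(X, Y) | Y = 3] = (1 + 2 + 3) / 3 = 2.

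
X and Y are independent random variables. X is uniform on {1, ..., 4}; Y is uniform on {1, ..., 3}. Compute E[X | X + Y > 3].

Outcomes with X + Y > 3: (1,3), (2,2), (2,3), (3,1), (3,2), (3,3), (4,1), (4,2), (4,3), each with probability 1/12.
E[X | X + Y > 3] = (1 + 2 + 2 + 3 + 3 + 3 + 4 + 4 + 4) / 9 = 26/9.

26/9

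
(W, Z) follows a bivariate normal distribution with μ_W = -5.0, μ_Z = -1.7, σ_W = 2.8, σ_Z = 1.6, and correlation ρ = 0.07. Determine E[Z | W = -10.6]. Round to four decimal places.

-1.9240

E[Z | W=x] = μ_Z + ρ(σ_Z/σ_W)(x − μ_W) for jointly normal variables.
E[Z | W=-10.6] = -1.7 + (0.07)·(1.6/2.8)·(-10.6 − (-5.0)) = -1.7 + (0.04)·(-5.6) = -1.9240.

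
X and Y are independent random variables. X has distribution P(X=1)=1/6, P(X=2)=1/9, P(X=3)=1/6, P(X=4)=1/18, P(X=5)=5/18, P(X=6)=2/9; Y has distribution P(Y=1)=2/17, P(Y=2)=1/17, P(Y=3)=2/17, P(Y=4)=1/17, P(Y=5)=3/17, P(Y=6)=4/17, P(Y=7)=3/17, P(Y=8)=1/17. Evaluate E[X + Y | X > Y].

211/28

P(X > Y) = 14/51.
Summing (X+Y)·P(x,y) over outcomes with X > Y gives 211/102.
E[X + Y | X > Y] = (211/102) / (14/51) = 211/28.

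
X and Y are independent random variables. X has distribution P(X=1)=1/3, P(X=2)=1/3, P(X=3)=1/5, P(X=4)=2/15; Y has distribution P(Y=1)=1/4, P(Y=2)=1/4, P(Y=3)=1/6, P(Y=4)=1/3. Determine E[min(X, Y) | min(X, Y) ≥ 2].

109/45

P(min(X, Y) ≥ 2) = 1/2.
Summing min(X,Y)·P(x,y) over outcomes with min(X, Y) ≥ 2 gives 109/90.
E[min(X, Y) | min(X, Y) ≥ 2] = (109/90) / (1/2) = 109/45.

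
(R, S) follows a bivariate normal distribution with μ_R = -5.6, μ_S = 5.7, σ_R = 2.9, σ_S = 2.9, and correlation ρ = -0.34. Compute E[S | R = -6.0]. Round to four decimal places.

5.8360

E[S | R=x] = μ_S + ρ(σ_S/σ_R)(x − μ_R) for jointly normal variables.
E[S | R=-6.0] = 5.7 + (-0.34)·(2.9/2.9)·(-6.0 − (-5.6)) = 5.7 + (-0.34)·(-0.4) = 5.8360.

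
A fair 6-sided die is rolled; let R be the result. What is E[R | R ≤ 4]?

5/2

Given R ≤ 4, R is equally likely to be any of {1, 2, 3, 4}.
E[R | R ≤ 4] = (1 + 2 + 3 + 4) / 4 = 5/2.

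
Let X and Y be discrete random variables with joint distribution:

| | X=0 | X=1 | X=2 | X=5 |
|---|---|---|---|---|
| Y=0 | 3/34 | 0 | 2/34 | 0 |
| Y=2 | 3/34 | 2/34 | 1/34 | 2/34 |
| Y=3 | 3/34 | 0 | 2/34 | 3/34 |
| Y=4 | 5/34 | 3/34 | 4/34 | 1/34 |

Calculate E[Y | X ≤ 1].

P(X ≤ 1) = 19/34.
Σ Y·P over the event = 0·(3/34) + 2·(3/34) + 3·(3/34) + 4·(5/34) + 2·(2/34) + 4·(3/34) = 3/2.
E[Y | X ≤ 1] = (3/2) / (19/34) = 51/19.

51/19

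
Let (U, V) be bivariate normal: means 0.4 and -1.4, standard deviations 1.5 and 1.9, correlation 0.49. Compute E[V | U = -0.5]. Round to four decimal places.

The regression of V on U has slope ρ·σ_V/σ_U and passes through (μ_U, μ_V).
E[V | U=-0.5] = -1.4 + (0.49)·(1.9/1.5)·(-0.5 − (0.4)) = -1.4 + (0.62067)·(-0.9) = -1.9586.

-1.9586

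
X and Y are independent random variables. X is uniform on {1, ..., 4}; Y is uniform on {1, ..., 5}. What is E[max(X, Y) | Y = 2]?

Outcomes with Y = 2: (1,2), (2,2), (3,2), (4,2), each with probability 1/20.
E[max(X, Y) | Y = 2] = (2 + 2 + 3 + 4) / 4 = 11/4.

11/4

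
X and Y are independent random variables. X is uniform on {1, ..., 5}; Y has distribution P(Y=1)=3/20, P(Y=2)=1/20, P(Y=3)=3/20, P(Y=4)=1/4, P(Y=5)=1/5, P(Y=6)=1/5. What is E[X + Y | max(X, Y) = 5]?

127/16

P(max(X, Y) = 5) = 8/25.
Summing (X+Y)·P(x,y) over outcomes with max(X, Y) = 5 gives 127/50.
E[X + Y | max(X, Y) = 5] = (127/50) / (8/25) = 127/16.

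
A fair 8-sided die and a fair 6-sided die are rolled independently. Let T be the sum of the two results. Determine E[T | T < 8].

16/3

P(T < 8) = 7/16.
Σ over the event: 2·1/48 + 3·1/24 + 4·1/16 + 5·1/12 + 6·5/48 + 7·1/8 = 7/3.
E[T | T < 8] = (7/3) / (7/16) = 16/3.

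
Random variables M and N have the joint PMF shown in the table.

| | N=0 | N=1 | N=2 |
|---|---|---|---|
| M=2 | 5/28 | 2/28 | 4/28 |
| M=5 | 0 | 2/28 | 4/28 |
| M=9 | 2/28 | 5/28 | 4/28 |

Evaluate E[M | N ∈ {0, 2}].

92/19

P(N ∈ {0, 2}) = 19/28.
Σ M·P over the event = 2·(5/28) + 2·(4/28) + 5·(4/28) + 9·(2/28) + 9·(4/28) = 23/7.
E[M | N ∈ {0, 2}] = (23/7) / (19/28) = 92/19.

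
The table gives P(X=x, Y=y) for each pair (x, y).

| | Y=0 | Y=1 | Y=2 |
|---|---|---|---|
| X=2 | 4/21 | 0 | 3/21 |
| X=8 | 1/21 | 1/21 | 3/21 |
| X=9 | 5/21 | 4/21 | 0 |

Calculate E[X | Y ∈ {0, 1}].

P(Y ∈ {0, 1}) = 5/7.
Σ X·P over the event = 2·(4/21) + 8·(1/21) + 8·(1/21) + 9·(5/21) + 9·(4/21) = 5.
E[X | Y ∈ {0, 1}] = (5) / (5/7) = 7.

7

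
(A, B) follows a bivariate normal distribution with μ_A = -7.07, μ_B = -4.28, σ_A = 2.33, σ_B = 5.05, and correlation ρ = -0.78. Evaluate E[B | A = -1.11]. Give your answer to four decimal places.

-14.3557

E[B | A=x] = μ_B + ρ(σ_B/σ_A)(x − μ_A) for jointly normal variables.
E[B | A=-1.11] = -4.28 + (-0.78)·(5.05/2.33)·(-1.11 − (-7.07)) = -4.28 + (-1.69056)·(5.96) = -14.3557.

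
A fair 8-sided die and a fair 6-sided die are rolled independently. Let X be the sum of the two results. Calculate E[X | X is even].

P(X is even) = 1/2.
Σ over the event: 2·1/48 + 4·1/16 + 6·5/48 + 8·1/8 + 10·5/48 + 12·1/16 + 14·1/48 = 4.
E[X | X is even] = (4) / (1/2) = 8.

8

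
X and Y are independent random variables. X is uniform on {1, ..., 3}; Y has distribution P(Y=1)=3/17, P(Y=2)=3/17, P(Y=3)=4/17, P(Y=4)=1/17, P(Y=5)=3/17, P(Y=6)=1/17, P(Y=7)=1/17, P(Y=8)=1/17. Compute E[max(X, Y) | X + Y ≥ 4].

30/7

P(X + Y ≥ 4) = 14/17.
Summing max(X,Y)·P(x,y) over outcomes with X + Y ≥ 4 gives 60/17.
E[max(X, Y) | X + Y ≥ 4] = (60/17) / (14/17) = 30/7.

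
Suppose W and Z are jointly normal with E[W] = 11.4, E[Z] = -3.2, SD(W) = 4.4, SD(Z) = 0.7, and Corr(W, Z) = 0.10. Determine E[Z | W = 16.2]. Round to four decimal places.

For a bivariate normal, E[Z | W=x] = μ_Z + ρ·(σ_Z/σ_W)·(x − μ_W).
E[Z | W=16.2] = -3.2 + (0.10)·(0.7/4.4)·(16.2 − (11.4)) = -3.2 + (0.015909)·(4.8) = -3.1236.

-3.1236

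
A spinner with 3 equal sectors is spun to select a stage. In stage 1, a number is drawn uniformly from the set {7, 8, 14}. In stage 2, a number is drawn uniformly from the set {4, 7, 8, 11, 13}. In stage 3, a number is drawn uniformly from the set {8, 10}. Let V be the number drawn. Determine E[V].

E[V | stage 1] = (7+8+14)/3 = 29/3.
E[V | stage 2] = (4+7+8+11+13)/5 = 43/5.
E[V | stage 3] = (8+10)/2 = 9.
E[V] = (1/3)·(29/3) + (1/3)·(43/5) + (1/3)·(9) = 409/45.

409/45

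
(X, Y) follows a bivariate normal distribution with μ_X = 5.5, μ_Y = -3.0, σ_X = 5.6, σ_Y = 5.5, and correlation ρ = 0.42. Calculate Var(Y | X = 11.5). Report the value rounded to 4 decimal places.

For a bivariate normal, Var(Y | X=x) = σ_Y²(1 − ρ²).
Var(Y | X=11.5) = (5.5)²·(1 − (0.42)²) = 30.25·0.8236 = 24.9139.

24.9139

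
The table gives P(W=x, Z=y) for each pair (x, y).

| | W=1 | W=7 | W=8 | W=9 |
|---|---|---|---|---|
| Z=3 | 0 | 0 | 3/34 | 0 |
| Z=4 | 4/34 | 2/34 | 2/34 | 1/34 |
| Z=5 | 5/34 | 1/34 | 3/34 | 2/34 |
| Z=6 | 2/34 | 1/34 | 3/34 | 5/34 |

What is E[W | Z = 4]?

P(Z = 4) = 9/34.
Summing W·P(W=x,Z=y) over the conditioning event gives 43/34.
E[W | Z = 4] = (43/34) / (9/34) = 43/9.

43/9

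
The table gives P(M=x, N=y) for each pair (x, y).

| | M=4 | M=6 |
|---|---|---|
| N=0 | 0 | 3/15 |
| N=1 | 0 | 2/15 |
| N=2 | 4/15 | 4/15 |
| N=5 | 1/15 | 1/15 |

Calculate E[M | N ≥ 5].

P(N ≥ 5) = 2/15.
Σ M·P over the event = 4·(1/15) + 6·(1/15) = 2/3.
E[M | N ≥ 5] = (2/3) / (2/15) = 5.

5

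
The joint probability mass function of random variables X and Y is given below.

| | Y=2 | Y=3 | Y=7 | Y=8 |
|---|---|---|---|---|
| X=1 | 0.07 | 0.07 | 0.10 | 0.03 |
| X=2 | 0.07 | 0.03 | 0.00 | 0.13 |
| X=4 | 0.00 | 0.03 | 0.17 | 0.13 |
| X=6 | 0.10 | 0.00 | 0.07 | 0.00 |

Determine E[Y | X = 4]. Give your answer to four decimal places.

P(X = 4) = 0.33.
Σ Y·P over the event = 3·(0.03) + 7·(0.17) + 8·(0.13) = 2.32.
E[Y | X = 4] = (2.32) / (0.33) = 7.0303.

7.0303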